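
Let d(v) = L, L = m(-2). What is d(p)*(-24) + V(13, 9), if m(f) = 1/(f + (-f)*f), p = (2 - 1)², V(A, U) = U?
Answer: 13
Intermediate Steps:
p = 1 (p = 1² = 1)
m(f) = 1/(f - f²)
L = -⅙ (L = -1/(-2*(-1 - 2)) = -1*(-½)/(-3) = -1*(-½)*(-⅓) = -⅙ ≈ -0.16667)
d(v) = -⅙
d(p)*(-24) + V(13, 9) = -⅙*(-24) + 9 = 4 + 9 = 13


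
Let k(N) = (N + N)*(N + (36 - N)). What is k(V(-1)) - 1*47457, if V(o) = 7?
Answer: -46953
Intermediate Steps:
k(N) = 72*N (k(N) = (2*N)*36 = 72*N)
k(V(-1)) - 1*47457 = 72*7 - 1*47457 = 504 - 47457 = -46953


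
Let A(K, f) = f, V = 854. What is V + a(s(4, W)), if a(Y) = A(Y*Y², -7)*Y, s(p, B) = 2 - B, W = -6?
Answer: 798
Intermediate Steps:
a(Y) = -7*Y
V + a(s(4, W)) = 854 - 7*(2 - 1*(-6)) = 854 - 7*(2 + 6) = 854 - 7*8 = 854 - 56 = 798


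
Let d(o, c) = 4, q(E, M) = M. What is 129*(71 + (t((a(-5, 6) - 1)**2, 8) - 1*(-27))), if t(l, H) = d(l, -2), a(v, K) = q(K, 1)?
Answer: 13158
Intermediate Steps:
a(v, K) = 1
t(l, H) = 4
129*(71 + (t((a(-5, 6) - 1)**2, 8) - 1*(-27))) = 129*(71 + (4 - 1*(-27))) = 129*(71 + (4 + 27)) = 129*(71 + 31) = 129*102 = 13158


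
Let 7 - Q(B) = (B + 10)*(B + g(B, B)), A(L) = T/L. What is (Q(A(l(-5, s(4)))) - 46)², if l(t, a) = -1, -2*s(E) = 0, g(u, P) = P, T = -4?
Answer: 22801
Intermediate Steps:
s(E) = 0 (s(E) = -½*0 = 0)
A(L) = -4/L
Q(B) = 7 - 2*B*(10 + B) (Q(B) = 7 - (B + 10)*(B + B) = 7 - (10 + B)*2*B = 7 - 2*B*(10 + B))
(Q(A(l(-5, s(4)))) - 46)² = ((7 - (-80)/(-1) - 2*(-4/(-1))²) - 46)² = ((7 - (-80)*(-1) - 2*(-4*(-1))²) - 46)² = ((7 - 20*4 - 2*4²) - 46)² = ((7 - 80 - 2*16) - 46)² = ((7 - 80 - 32) - 46)² = (-105 - 46)² = (-151)² = 22801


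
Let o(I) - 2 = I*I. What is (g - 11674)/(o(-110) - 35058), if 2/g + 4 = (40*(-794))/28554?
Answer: 426045233/837756264 ≈ 0.50856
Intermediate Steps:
o(I) = 2 + I² (o(I) = 2 + I*I = 2 + I²)
g = -14277/36494 (g = 2/(-4 + (40*(-794))/28554) = 2/(-4 - 31760*1/28554) = 2/(-4 - 15880/14277) = 2/(-72988/14277) = 2*(-14277/72988) = -14277/36494 ≈ -0.39121)
(g - 11674)/(o(-110) - 35058) = (-14277/36494 - 11674)/((2 + (-110)²) - 35058) = -426045233/(36494*((2 + 12100) - 35058)) = -426045233/(36494*(12102 - 35058)) = -426045233/36494/(-22956) = -426045233/36494*(-1/22956) = 426045233/837756264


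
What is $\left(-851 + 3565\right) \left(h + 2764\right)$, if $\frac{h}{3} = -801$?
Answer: $979754$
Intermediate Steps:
$h = -2403$ ($h = 3 \left(-801\right) = -2403$)
$\left(-851 + 3565\right) \left(h + 2764\right) = \left(-851 + 3565\right) \left(-2403 + 2764\right) = 2714 \cdot 361 = 979754$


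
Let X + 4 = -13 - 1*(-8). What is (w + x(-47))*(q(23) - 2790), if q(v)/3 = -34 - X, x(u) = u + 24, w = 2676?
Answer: -7600845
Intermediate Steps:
x(u) = 24 + u
X = -9 (X = -4 + (-13 - 1*(-8)) = -4 + (-13 + 8) = -4 - 5 = -9)
q(v) = -75 (q(v) = 3*(-34 - 1*(-9)) = 3*(-34 + 9) = 3*(-25) = -75)
(w + x(-47))*(q(23) - 2790) = (2676 + (24 - 47))*(-75 - 2790) = (2676 - 23)*(-2865) = 2653*(-2865) = -7600845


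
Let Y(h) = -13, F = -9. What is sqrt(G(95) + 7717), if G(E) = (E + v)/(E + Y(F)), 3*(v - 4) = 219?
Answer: sqrt(12975803)/41 ≈ 87.858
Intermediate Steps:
v = 77 (v = 4 + (1/3)*219 = 4 + 73 = 77)
G(E) = (77 + E)/(-13 + E) (G(E) = (E + 77)/(E - 13) = (77 + E)/(-13 + E))
sqrt(G(95) + 7717) = sqrt((77 + 95)/(-13 + 95) + 7717) = sqrt(172/82 + 7717) = sqrt((1/82)*172 + 7717) = sqrt(86/41 + 7717) = sqrt(316483/41) = sqrt(12975803)/41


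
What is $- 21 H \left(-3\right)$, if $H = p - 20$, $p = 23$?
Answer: $189$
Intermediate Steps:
$H = 3$ ($H = 23 - 20 = 3$)
$- 21 H \left(-3\right) = \left(-21\right) 3 \left(-3\right) = \left(-63\right) \left(-3\right) = 189$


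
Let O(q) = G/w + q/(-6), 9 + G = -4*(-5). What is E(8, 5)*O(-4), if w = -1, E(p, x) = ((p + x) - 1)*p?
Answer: -992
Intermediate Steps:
E(p, x) = p*(-1 + p + x) (E(p, x) = (-1 + p + x)*p = p*(-1 + p + x))
G = 11 (G = -9 - 4*(-5) = -9 + 20 = 11)
O(q) = -11 - q/6 (O(q) = 11/(-1) + q/(-6) = 11*(-1) + q*(-1/6) = -11 - q/6)
E(8, 5)*O(-4) = (8*(-1 + 8 + 5))*(-11 - 1/6*(-4)) = (8*12)*(-11 + 2/3) = 96*(-31/3) = -992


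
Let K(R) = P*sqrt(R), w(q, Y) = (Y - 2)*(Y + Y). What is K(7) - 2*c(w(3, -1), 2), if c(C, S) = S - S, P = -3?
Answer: -3*sqrt(7) ≈ -7.9373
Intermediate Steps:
w(q, Y) = 2*Y*(-2 + Y) (w(q, Y) = (-2 + Y)*(2*Y) = 2*Y*(-2 + Y))
c(C, S) = 0
K(R) = -3*sqrt(R)
K(7) - 2*c(w(3, -1), 2) = -3*sqrt(7) - 2*0 = -3*sqrt(7) + 0 = -3*sqrt(7)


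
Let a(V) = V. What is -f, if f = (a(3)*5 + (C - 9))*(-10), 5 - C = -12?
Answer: 230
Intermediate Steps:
C = 17 (C = 5 - 1*(-12) = 5 + 12 = 17)
f = -230 (f = (3*5 + (17 - 9))*(-10) = (15 + 8)*(-10) = 23*(-10) = -230)
-f = -1*(-230) = 230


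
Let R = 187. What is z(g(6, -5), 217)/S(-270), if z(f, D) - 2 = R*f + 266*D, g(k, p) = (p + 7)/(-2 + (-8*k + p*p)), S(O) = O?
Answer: -721363/3375 ≈ -213.74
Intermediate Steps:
g(k, p) = (7 + p)/(-2 + p² - 8*k) (g(k, p) = (7 + p)/(-2 + (-8*k + p²)) = (7 + p)/(-2 + (p² - 8*k)) = (7 + p)/(-2 + p² - 8*k))
z(f, D) = 2 + 187*f + 266*D (z(f, D) = 2 + (187*f + 266*D) = 2 + 187*f + 266*D)
z(g(6, -5), 217)/S(-270) = (2 + 187*((7 - 5)/(-2 + (-5)² - 8*6)) + 266*217)/(-270) = (2 + 187*(2/(-2 + 25 - 48)) + 57722)*(-1/270) = (2 + 187*(2/(-25)) + 57722)*(-1/270) = (2 + 187*(-1/25*2) + 57722)*(-1/270) = (2 + 187*(-2/25) + 57722)*(-1/270) = (2 - 374/25 + 57722)*(-1/270) = (1442726/25)*(-1/270) = -721363/3375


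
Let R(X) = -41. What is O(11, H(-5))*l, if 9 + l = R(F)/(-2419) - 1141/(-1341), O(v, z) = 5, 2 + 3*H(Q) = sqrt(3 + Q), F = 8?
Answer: -3217055/79119 ≈ -40.661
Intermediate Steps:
H(Q) = -2/3 + sqrt(3 + Q)/3
l = -643411/79119 (l = -9 + (-41/(-2419) - 1141/(-1341)) = -9 + (-41*(-1/2419) - 1141*(-1/1341)) = -9 + (1/59 + 1141/1341) = -9 + 68660/79119 = -643411/79119 ≈ -8.1322)
O(11, H(-5))*l = 5*(-643411/79119) = -3217055/79119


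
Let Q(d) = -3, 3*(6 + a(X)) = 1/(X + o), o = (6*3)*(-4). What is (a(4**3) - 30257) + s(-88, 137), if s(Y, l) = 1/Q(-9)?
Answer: -242107/8 ≈ -30263.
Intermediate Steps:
o = -72 (o = 18*(-4) = -72)
a(X) = -6 + 1/(3*(-72 + X)) (a(X) = -6 + 1/(3*(X - 72)) = -6 + 1/(3*(-72 + X)))
s(Y, l) = -1/3 (s(Y, l) = 1/(-3) = -1/3)
(a(4**3) - 30257) + s(-88, 137) = ((1297 - 18*4**3)/(3*(-72 + 4**3)) - 30257) - 1/3 = ((1297 - 18*64)/(3*(-72 + 64)) - 30257) - 1/3 = ((1/3)*(1297 - 1152)/(-8) - 30257) - 1/3 = ((1/3)*(-1/8)*145 - 30257) - 1/3 = (-145/24 - 30257) - 1/3 = -726313/24 - 1/3 = -242107/8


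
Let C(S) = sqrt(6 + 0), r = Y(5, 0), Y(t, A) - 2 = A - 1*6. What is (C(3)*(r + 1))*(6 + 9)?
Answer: -45*sqrt(6) ≈ -110.23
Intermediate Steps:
Y(t, A) = -4 + A (Y(t, A) = 2 + (A - 1*6) = 2 + (A - 6) = 2 + (-6 + A) = -4 + A)
r = -4 (r = -4 + 0 = -4)
C(S) = sqrt(6)
(C(3)*(r + 1))*(6 + 9) = (sqrt(6)*(-4 + 1))*(6 + 9) = (sqrt(6)*(-3))*15 = -3*sqrt(6)*15 = -45*sqrt(6)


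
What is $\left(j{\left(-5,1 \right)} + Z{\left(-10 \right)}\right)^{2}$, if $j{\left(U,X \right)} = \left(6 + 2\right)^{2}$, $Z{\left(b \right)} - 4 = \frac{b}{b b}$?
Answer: $\frac{461041}{100} \approx 4610.4$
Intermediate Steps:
$Z{\left(b \right)} = 4 + \frac{1}{b}$ ($Z{\left(b \right)} = 4 + \frac{b}{b b} = 4 + \frac{b}{b^{2}} = 4 + \frac{1}{b}$)
$j{\left(U,X \right)} = 64$ ($j{\left(U,X \right)} = 8^{2} = 64$)
$\left(j{\left(-5,1 \right)} + Z{\left(-10 \right)}\right)^{2} = \left(64 + \left(4 + \frac{1}{-10}\right)\right)^{2} = \left(64 + \left(4 - \frac{1}{10}\right)\right)^{2} = \left(64 + \frac{39}{10}\right)^{2} = \left(\frac{679}{10}\right)^{2} = \frac{461041}{100}$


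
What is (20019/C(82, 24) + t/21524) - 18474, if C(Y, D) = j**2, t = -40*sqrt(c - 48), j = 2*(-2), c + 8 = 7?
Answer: -275565/16 - 70*I/5381 ≈ -17223.0 - 0.013009*I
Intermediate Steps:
c = -1 (c = -8 + 7 = -1)
j = -4
t = -280*I (t = -40*sqrt(-1 - 48) = -280*I ≈ -280.0*I)
C(Y, D) = 16 (C(Y, D) = (-4)**2 = 16)
(20019/C(82, 24) + t/21524) - 18474 = (20019/16 - 280*I/21524) - 18474 = (20019*(1/16) - 280*I*(1/21524)) - 18474 = (20019/16 - 70*I/5381) - 18474 = -275565/16 - 70*I/5381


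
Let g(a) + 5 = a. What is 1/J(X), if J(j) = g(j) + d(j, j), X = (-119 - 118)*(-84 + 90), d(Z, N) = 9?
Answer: -1/1418 ≈ -0.00070522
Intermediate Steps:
g(a) = -5 + a
X = -1422 (X = -237*6 = -1422)
J(j) = 4 + j (J(j) = (-5 + j) + 9 = 4 + j)
1/J(X) = 1/(4 - 1422) = 1/(-1418) = -1/1418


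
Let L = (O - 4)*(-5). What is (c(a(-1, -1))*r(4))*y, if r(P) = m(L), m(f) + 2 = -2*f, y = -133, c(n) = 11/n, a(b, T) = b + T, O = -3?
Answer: -52668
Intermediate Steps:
a(b, T) = T + b
L = 35 (L = (-3 - 4)*(-5) = -7*(-5) = 35)
m(f) = -2 - 2*f
r(P) = -72 (r(P) = -2 - 2*35 = -2 - 70 = -72)
(c(a(-1, -1))*r(4))*y = ((11/(-1 - 1))*(-72))*(-133) = ((11/(-2))*(-72))*(-133) = ((11*(-½))*(-72))*(-133) = -11/2*(-72)*(-133) = 396*(-133) = -52668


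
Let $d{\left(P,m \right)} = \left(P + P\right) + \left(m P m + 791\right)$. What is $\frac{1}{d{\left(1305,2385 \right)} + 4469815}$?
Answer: $\frac{1}{7427606841} \approx 1.3463 \cdot 10^{-10}$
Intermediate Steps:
$d{\left(P,m \right)} = 791 + 2 P + P m^{2}$ ($d{\left(P,m \right)} = 2 P + \left(P m m + 791\right) = 2 P + \left(P m^{2} + 791\right) = 2 P + \left(791 + P m^{2}\right) = 791 + 2 P + P m^{2}$)
$\frac{1}{d{\left(1305,2385 \right)} + 4469815} = \frac{1}{\left(791 + 2 \cdot 1305 + 1305 \cdot 2385^{2}\right) + 4469815} = \frac{1}{\left(791 + 2610 + 1305 \cdot 5688225\right) + 4469815} = \frac{1}{\left(791 + 2610 + 7423133625\right) + 4469815} = \frac{1}{7423137026 + 4469815} = \frac{1}{7427606841}$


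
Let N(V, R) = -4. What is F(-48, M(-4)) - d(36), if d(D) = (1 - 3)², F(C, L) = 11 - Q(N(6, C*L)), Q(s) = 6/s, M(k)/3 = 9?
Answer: 17/2 ≈ 8.5000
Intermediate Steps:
M(k) = 27 (M(k) = 3*9 = 27)
F(C, L) = 25/2 (F(C, L) = 11 - 6/(-4) = 11 - 6*(-1)/4 = 11 - 1*(-3/2) = 11 + 3/2 = 25/2)
d(D) = 4 (d(D) = (-2)² = 4)
F(-48, M(-4)) - d(36) = 25/2 - 1*4 = 25/2 - 4 = 17/2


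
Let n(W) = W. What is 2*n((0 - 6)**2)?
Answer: 72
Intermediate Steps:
2*n((0 - 6)**2) = 2*(0 - 6)**2 = 2*(-6)**2 = 2*36 = 72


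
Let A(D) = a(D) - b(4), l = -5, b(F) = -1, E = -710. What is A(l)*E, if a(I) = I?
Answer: 2840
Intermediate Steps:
A(D) = 1 + D (A(D) = D - 1*(-1) = D + 1 = 1 + D)
A(l)*E = (1 - 5)*(-710) = -4*(-710) = 2840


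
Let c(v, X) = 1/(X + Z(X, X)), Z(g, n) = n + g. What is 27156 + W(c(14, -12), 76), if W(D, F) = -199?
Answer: 26957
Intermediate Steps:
Z(g, n) = g + n
c(v, X) = 1/(3*X) (c(v, X) = 1/(X + (X + X)) = 1/(X + 2*X) = 1/(3*X))
27156 + W(c(14, -12), 76) = 27156 - 199 = 26957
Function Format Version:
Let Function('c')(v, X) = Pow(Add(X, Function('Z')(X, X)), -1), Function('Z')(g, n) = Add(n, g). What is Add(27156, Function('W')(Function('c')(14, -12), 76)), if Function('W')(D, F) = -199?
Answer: 26957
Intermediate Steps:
Function('Z')(g, n) = Add(g, n)
Function('c')(v, X) = Mul(Rational(1, 3), Pow(X, -1)) (Function('c')(v, X) = Pow(Add(X, Add(X, X)), -1) = Pow(Add(X, Mul(2, X)), -1) = Pow(Mul(3, X), -1) = Mul(Rational(1, 3), Pow(X, -1)))
Add(27156, Function('W')(Function('c')(14, -12), 76)) = Add(27156, -199) = 26957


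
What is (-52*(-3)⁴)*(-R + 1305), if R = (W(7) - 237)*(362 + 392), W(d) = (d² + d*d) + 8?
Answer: -421532748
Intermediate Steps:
W(d) = 8 + 2*d² (W(d) = (d² + d²) + 8 = 2*d² + 8 = 8 + 2*d²)
R = -98774 (R = ((8 + 2*7²) - 237)*(362 + 392) = ((8 + 2*49) - 237)*754 = ((8 + 98) - 237)*754 = (106 - 237)*754 = -131*754 = -98774)
(-52*(-3)⁴)*(-R + 1305) = (-52*(-3)⁴)*(-1*(-98774) + 1305) = (-52*81)*(98774 + 1305) = -4212*100079 = -421532748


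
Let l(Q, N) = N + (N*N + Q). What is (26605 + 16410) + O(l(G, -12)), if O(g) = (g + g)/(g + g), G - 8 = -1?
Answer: 43016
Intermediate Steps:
G = 7 (G = 8 - 1 = 7)
l(Q, N) = N + Q + N**2 (l(Q, N) = N + (N**2 + Q) = N + (Q + N**2) = N + Q + N**2)
O(g) = 1 (O(g) = (2*g)/((2*g)) = (2*g)*(1/(2*g)) = 1)
(26605 + 16410) + O(l(G, -12)) = (26605 + 16410) + 1 = 43015 + 1 = 43016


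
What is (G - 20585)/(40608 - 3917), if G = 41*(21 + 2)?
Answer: -19642/36691 ≈ -0.53534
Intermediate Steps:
G = 943 (G = 41*23 = 943)
(G - 20585)/(40608 - 3917) = (943 - 20585)/(40608 - 3917) = -19642/36691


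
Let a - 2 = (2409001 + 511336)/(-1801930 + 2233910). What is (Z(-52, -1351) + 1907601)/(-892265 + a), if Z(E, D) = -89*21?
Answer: -823238109360/385436850403 ≈ -2.1359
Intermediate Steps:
Z(E, D) = -1869
a = 3784297/431980 (a = 2 + (2409001 + 511336)/(-1801930 + 2233910) = 2 + 2920337/431980 = 3784297/431980 ≈ 8.7603)
(Z(-52, -1351) + 1907601)/(-892265 + a) = (-1869 + 1907601)/(-892265 + 3784297/431980) = 1905732/(-385436850403/431980) = 1905732*(-431980/385436850403) = -823238109360/385436850403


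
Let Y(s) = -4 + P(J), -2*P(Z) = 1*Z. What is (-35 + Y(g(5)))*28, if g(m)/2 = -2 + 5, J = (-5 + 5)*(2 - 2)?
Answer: -1092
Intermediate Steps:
J = 0 (J = 0*0 = 0)
P(Z) = -Z/2
g(m) = 6 (g(m) = 2*(-2 + 5) = 2*3 = 6)
Y(s) = -4 (Y(s) = -4 - ½*0 = -4 + 0 = -4)
(-35 + Y(g(5)))*28 = (-35 - 4)*28 = -39*28 = -1092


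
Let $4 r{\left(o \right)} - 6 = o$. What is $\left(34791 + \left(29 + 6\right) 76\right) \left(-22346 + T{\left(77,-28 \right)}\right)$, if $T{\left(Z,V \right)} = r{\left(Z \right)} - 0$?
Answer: $- \frac{3344411751}{4} \approx -8.361 \cdot 10^{8}$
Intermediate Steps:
$r{\left(o \right)} = \frac{3}{2} + \frac{o}{4}$
$T{\left(Z,V \right)} = \frac{3}{2} + \frac{Z}{4}$ ($T{\left(Z,V \right)} = \left(\frac{3}{2} + \frac{Z}{4}\right) - 0 = \left(\frac{3}{2} + \frac{Z}{4}\right) + 0 = \frac{3}{2} + \frac{Z}{4}$)
$\left(34791 + \left(29 + 6\right) 76\right) \left(-22346 + T{\left(77,-28 \right)}\right) = \left(34791 + \left(29 + 6\right) 76\right) \left(-22346 + \left(\frac{3}{2} + \frac{1}{4} \cdot 77\right)\right) = \left(34791 + 35 \cdot 76\right) \left(-22346 + \left(\frac{3}{2} + \frac{77}{4}\right)\right) = \left(34791 + 2660\right) \left(-22346 + \frac{83}{4}\right) = 37451 \left(- \frac{89301}{4}\right) = - \frac{3344411751}{4}$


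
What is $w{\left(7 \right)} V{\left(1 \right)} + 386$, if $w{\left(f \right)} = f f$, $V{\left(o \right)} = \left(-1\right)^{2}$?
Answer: $435$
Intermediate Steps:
$V{\left(o \right)} = 1$
$w{\left(f \right)} = f^{2}$
$w{\left(7 \right)} V{\left(1 \right)} + 386 = 7^{2} \cdot 1 + 386 = 49 \cdot 1 + 386 = 49 + 386 = 435$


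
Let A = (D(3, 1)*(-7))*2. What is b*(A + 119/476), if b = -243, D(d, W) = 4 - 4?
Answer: -243/4 ≈ -60.750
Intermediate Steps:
D(d, W) = 0
A = 0 (A = (0*(-7))*2 = 0*2 = 0)
b*(A + 119/476) = -243*(0 + 119/476) = -243*(0 + 119*(1/476)) = -243*(0 + ¼) = -243*¼ = -243/4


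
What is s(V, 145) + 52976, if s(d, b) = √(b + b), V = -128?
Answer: 52976 + √290 ≈ 52993.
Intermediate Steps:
s(d, b) = √2*√b (s(d, b) = √(2*b) = √2*√b)
s(V, 145) + 52976 = √2*√145 + 52976 = √290 + 52976 = 52976 + √290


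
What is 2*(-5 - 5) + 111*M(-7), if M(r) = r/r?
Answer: 91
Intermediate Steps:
M(r) = 1
2*(-5 - 5) + 111*M(-7) = 2*(-5 - 5) + 111*1 = 2*(-10) + 111 = -20 + 111 = 91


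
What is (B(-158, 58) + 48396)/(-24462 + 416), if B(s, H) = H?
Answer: -24227/12023 ≈ -2.0151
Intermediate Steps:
(B(-158, 58) + 48396)/(-24462 + 416) = (58 + 48396)/(-24462 + 416) = 48454/(-24046) = 48454*(-1/24046) = -24227/12023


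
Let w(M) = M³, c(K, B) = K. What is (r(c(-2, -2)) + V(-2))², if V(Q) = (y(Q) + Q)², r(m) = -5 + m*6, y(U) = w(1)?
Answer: 256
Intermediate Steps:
y(U) = 1 (y(U) = 1³ = 1)
r(m) = -5 + 6*m
V(Q) = (1 + Q)²
(r(c(-2, -2)) + V(-2))² = ((-5 + 6*(-2)) + (1 - 2)²)² = ((-5 - 12) + (-1)²)² = (-17 + 1)² = (-16)² = 256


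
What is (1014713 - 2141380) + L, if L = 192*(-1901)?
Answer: -1491659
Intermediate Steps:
L = -364992
(1014713 - 2141380) + L = (1014713 - 2141380) - 364992 = -1126667 - 364992 = -1491659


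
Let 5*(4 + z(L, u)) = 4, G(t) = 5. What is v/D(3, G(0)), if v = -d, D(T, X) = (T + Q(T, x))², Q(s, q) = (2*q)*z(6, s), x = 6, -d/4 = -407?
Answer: -40700/31329 ≈ -1.2991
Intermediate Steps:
d = 1628 (d = -4*(-407) = 1628)
z(L, u) = -16/5 (z(L, u) = -4 + (⅕)*4 = -4 + ⅘ = -16/5)
Q(s, q) = -32*q/5 (Q(s, q) = (2*q)*(-16/5) = -32*q/5)
D(T, X) = (-192/5 + T)² (D(T, X) = (T - 32/5*6)² = (T - 192/5)² = (-192/5 + T)²)
v = -1628 (v = -1*1628 = -1628)
v/D(3, G(0)) = -1628*25/(-192 + 5*3)² = -1628*25/(-192 + 15)² = -1628/((1/25)*(-177)²) = -1628/((1/25)*31329) = -1628/31329/25 = -1628*25/31329 = -40700/31329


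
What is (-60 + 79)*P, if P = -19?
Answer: -361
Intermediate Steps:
(-60 + 79)*P = (-60 + 79)*(-19) = 19*(-19) = -361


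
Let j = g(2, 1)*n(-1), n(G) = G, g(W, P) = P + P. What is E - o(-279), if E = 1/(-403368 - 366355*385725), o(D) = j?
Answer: 593802808349/296901404175 ≈ 2.0000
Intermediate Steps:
g(W, P) = 2*P
j = -2 (j = (2*1)*(-1) = 2*(-1) = -2)
o(D) = -2
E = -1/296901404175 (E = (1/385725)/(-769723) = -1/769723*1/385725 = -1/296901404175 ≈ -3.3681e-12)
E - o(-279) = -1/296901404175 - 1*(-2) = -1/296901404175 + 2 = 593802808349/296901404175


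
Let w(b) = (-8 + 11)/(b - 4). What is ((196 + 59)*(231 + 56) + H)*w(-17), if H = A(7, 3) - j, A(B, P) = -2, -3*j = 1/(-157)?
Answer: -34469192/3297 ≈ -10455.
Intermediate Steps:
j = 1/471 (j = -⅓/(-157) = -⅓*(-1/157) = 1/471 ≈ 0.0021231)
w(b) = 3/(-4 + b)
H = -943/471 (H = -2 - 1*1/471 = -2 - 1/471 = -943/471 ≈ -2.0021)
((196 + 59)*(231 + 56) + H)*w(-17) = ((196 + 59)*(231 + 56) - 943/471)*(3/(-4 - 17)) = (255*287 - 943/471)*(3/(-21)) = (73185 - 943/471)*(3*(-1/21)) = (34469192/471)*(-⅐) = -34469192/3297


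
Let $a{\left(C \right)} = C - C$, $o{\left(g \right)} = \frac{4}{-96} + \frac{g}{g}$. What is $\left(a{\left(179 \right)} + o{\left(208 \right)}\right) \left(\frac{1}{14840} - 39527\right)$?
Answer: $- \frac{4497118539}{118720} \approx -37880.0$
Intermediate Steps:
$o{\left(g \right)} = \frac{23}{24}$ ($o{\left(g \right)} = 4 \left(- \frac{1}{96}\right) + 1 = - \frac{1}{24} + 1 = \frac{23}{24}$)
$a{\left(C \right)} = 0$
$\left(a{\left(179 \right)} + o{\left(208 \right)}\right) \left(\frac{1}{14840} - 39527\right) = \left(0 + \frac{23}{24}\right) \left(\frac{1}{14840} - 39527\right) = \frac{23 \left(\frac{1}{14840} - 39527\right)}{24} = \frac{23}{24} \left(- \frac{586580679}{14840}\right) = - \frac{4497118539}{118720}$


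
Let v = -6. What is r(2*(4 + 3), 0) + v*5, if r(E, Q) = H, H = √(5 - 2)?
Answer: -30 + √3 ≈ -28.268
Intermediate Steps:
H = √3 ≈ 1.7320
r(E, Q) = √3
r(2*(4 + 3), 0) + v*5 = √3 - 6*5 = √3 - 30 = -30 + √3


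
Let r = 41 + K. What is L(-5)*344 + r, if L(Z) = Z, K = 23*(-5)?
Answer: -1794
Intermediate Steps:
K = -115
r = -74 (r = 41 - 115 = -74)
L(-5)*344 + r = -5*344 - 74 = -1720 - 74 = -1794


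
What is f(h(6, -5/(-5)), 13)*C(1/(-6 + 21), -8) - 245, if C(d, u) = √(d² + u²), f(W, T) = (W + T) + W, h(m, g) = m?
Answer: -245 + 5*√14401/3 ≈ -44.993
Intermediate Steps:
f(W, T) = T + 2*W (f(W, T) = (T + W) + W = T + 2*W)
f(h(6, -5/(-5)), 13)*C(1/(-6 + 21), -8) - 245 = (13 + 2*6)*√((1/(-6 + 21))² + (-8)²) - 245 = (13 + 12)*√((1/15)² + 64) - 245 = 25*√((1/15)² + 64) - 245 = 25*√(1/225 + 64) - 245 = 25*√(14401/225) - 245 = 25*(√14401/15) - 245 = 5*√14401/3 - 245 = -245 + 5*√14401/3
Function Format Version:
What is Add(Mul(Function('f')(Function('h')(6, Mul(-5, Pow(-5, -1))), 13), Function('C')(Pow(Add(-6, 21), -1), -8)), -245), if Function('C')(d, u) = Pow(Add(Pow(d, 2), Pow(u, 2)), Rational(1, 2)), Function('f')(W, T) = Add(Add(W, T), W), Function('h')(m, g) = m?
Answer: Add(-245, Mul(Rational(5, 3), Pow(14401, Rational(1, 2)))) ≈ -44.993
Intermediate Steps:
Function('f')(W, T) = Add(T, Mul(2, W)) (Function('f')(W, T) = Add(Add(T, W), W) = Add(T, Mul(2, W)))
Add(Mul(Function('f')(Function('h')(6, Mul(-5, Pow(-5, -1))), 13), Function('C')(Pow(Add(-6, 21), -1), -8)), -245) = Add(Mul(Add(13, Mul(2, 6)), Pow(Add(Pow(Pow(Add(-6, 21), -1), 2), Pow(-8, 2)), Rational(1, 2))), -245) = Add(Mul(Add(13, 12), Pow(Add(Pow(Pow(15, -1), 2), 64), Rational(1, 2))), -245) = Add(Mul(25, Pow(Add(Pow(Rational(1, 15), 2), 64), Rational(1, 2))), -245) = Add(Mul(25, Pow(Add(Rational(1, 225), 64), Rational(1, 2))), -245) = Add(Mul(25, Pow(Rational(14401, 225), Rational(1, 2))), -245) = Add(Mul(25, Mul(Rational(1, 15), Pow(14401, Rational(1, 2)))), -245) = Add(Mul(Rational(5, 3), Pow(14401, Rational(1, 2))), -245) = Add(-245, Mul(Rational(5, 3), Pow(14401, Rational(1, 2))))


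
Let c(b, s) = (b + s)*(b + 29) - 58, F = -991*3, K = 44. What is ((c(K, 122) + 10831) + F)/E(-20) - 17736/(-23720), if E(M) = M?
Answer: -5901253/5930 ≈ -995.15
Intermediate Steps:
F = -2973
c(b, s) = -58 + (29 + b)*(b + s) (c(b, s) = (b + s)*(29 + b) - 58 = (29 + b)*(b + s) - 58 = -58 + (29 + b)*(b + s))
((c(K, 122) + 10831) + F)/E(-20) - 17736/(-23720) = (((-58 + 44**2 + 29*44 + 29*122 + 44*122) + 10831) - 2973)/(-20) - 17736/(-23720) = (((-58 + 1936 + 1276 + 3538 + 5368) + 10831) - 2973)*(-1/20) - 17736*(-1/23720) = ((12060 + 10831) - 2973)*(-1/20) + 2217/2965 = (22891 - 2973)*(-1/20) + 2217/2965 = 19918*(-1/20) + 2217/2965 = -9959/10 + 2217/2965 = -5901253/5930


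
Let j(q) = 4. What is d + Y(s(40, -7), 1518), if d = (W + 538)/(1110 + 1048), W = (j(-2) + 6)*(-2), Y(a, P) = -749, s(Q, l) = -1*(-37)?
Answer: -807912/1079 ≈ -748.76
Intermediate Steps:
s(Q, l) = 37
W = -20 (W = (4 + 6)*(-2) = 10*(-2) = -20)
d = 259/1079 (d = (-20 + 538)/(1110 + 1048) = 518/2158 = (1/2158)*518 = 259/1079 ≈ 0.24004)
d + Y(s(40, -7), 1518) = 259/1079 - 749 = -807912/1079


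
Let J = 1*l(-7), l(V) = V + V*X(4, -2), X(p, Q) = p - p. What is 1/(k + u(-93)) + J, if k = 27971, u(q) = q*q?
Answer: -256339/36620 ≈ -7.0000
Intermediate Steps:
X(p, Q) = 0
u(q) = q²
l(V) = V (l(V) = V + V*0 = V + 0 = V)
J = -7 (J = 1*(-7) = -7)
1/(k + u(-93)) + J = 1/(27971 + (-93)²) - 7 = 1/(27971 + 8649) - 7 = 1/36620 - 7 = -256339/36620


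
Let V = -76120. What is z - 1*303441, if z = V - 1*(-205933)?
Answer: -173628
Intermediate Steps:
z = 129813 (z = -76120 - 1*(-205933) = -76120 + 205933 = 129813)
z - 1*303441 = 129813 - 1*303441 = 129813 - 303441 = -173628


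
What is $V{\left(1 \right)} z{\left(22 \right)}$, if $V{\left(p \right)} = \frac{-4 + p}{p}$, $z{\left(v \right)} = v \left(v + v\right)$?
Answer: $-2904$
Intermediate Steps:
$z{\left(v \right)} = 2 v^{2}$ ($z{\left(v \right)} = v 2 v = 2 v^{2}$)
$V{\left(p \right)} = \frac{-4 + p}{p}$
$V{\left(1 \right)} z{\left(22 \right)} = \frac{-4 + 1}{1} \cdot 2 \cdot 22^{2} = 1 \left(-3\right) 2 \cdot 484 = \left(-3\right) 968 = -2904$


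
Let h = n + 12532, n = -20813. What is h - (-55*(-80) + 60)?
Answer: -12741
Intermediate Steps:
h = -8281 (h = -20813 + 12532 = -8281)
h - (-55*(-80) + 60) = -8281 - (-55*(-80) + 60) = -8281 - (4400 + 60) = -8281 - 1*4460 = -8281 - 4460 = -12741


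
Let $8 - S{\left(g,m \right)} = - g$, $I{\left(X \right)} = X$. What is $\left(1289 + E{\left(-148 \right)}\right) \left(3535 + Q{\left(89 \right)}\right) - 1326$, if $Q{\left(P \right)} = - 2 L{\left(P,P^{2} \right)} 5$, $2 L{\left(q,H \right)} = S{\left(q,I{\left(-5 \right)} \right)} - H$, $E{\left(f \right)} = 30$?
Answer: $56260619$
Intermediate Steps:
$S{\left(g,m \right)} = 8 + g$ ($S{\left(g,m \right)} = 8 - - g = 8 + g$)
$L{\left(q,H \right)} = 4 + \frac{q}{2} - \frac{H}{2}$ ($L{\left(q,H \right)} = \frac{\left(8 + q\right) - H}{2} = \frac{8 + q - H}{2} = 4 + \frac{q}{2} - \frac{H}{2}$)
$Q{\left(P \right)} = -40 - 5 P + 5 P^{2}$ ($Q{\left(P \right)} = - 2 \left(4 + \frac{P}{2} - \frac{P^{2}}{2}\right) 5 = \left(-8 + P^{2} - P\right) 5 = -40 - 5 P + 5 P^{2}$)
$\left(1289 + E{\left(-148 \right)}\right) \left(3535 + Q{\left(89 \right)}\right) - 1326 = \left(1289 + 30\right) \left(3535 - \left(485 - 39605\right)\right) - 1326 = 1319 \left(3535 - -39120\right) - 1326 = 1319 \left(3535 + 39120\right) - 1326 = 1319 \cdot 42655 - 1326 = 56261945 - 1326 = 56260619$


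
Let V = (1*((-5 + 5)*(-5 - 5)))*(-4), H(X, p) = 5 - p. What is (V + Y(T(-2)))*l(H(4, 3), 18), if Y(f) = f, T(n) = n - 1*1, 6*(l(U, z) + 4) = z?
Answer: 3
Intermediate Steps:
l(U, z) = -4 + z/6
T(n) = -1 + n (T(n) = n - 1 = -1 + n)
V = 0 (V = (1*(0*(-10)))*(-4) = (1*0)*(-4) = 0*(-4) = 0)
(V + Y(T(-2)))*l(H(4, 3), 18) = (0 + (-1 - 2))*(-4 + (⅙)*18) = (0 - 3)*(-4 + 3) = -3*(-1) = 3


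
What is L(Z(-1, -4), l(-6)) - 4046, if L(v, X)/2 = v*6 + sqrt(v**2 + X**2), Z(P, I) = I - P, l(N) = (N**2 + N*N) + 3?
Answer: -4082 + 6*sqrt(626) ≈ -3931.9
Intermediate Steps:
l(N) = 3 + 2*N**2 (l(N) = (N**2 + N**2) + 3 = 2*N**2 + 3 = 3 + 2*N**2)
L(v, X) = 2*sqrt(X**2 + v**2) + 12*v (L(v, X) = 2*(v*6 + sqrt(v**2 + X**2)) = 2*(6*v + sqrt(X**2 + v**2)) = 2*(sqrt(X**2 + v**2) + 6*v) = 2*sqrt(X**2 + v**2) + 12*v)
L(Z(-1, -4), l(-6)) - 4046 = (2*sqrt((3 + 2*(-6)**2)**2 + (-4 - 1*(-1))**2) + 12*(-4 - 1*(-1))) - 4046 = (2*sqrt((3 + 2*36)**2 + (-4 + 1)**2) + 12*(-4 + 1)) - 4046 = (2*sqrt((3 + 72)**2 + (-3)**2) + 12*(-3)) - 4046 = (2*sqrt(75**2 + 9) - 36) - 4046 = (2*sqrt(5625 + 9) - 36) - 4046 = (2*sqrt(5634) - 36) - 4046 = (2*(3*sqrt(626)) - 36) - 4046 = (6*sqrt(626) - 36) - 4046 = (-36 + 6*sqrt(626)) - 4046 = -4082 + 6*sqrt(626)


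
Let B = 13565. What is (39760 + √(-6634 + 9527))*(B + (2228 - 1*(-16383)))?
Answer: 1279317760 + 32176*√2893 ≈ 1.2810e+9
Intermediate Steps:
(39760 + √(-6634 + 9527))*(B + (2228 - 1*(-16383))) = (39760 + √(-6634 + 9527))*(13565 + (2228 - 1*(-16383))) = (39760 + √2893)*(13565 + (2228 + 16383)) = (39760 + √2893)*(13565 + 18611) = (39760 + √2893)*32176 = 1279317760 + 32176*√2893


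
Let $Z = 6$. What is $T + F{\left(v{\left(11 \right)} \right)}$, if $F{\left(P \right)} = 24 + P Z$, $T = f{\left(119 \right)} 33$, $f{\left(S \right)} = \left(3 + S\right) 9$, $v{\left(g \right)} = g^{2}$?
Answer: $36984$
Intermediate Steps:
$f{\left(S \right)} = 27 + 9 S$
$T = 36234$ ($T = \left(27 + 9 \cdot 119\right) 33 = \left(27 + 1071\right) 33 = 1098 \cdot 33 = 36234$)
$F{\left(P \right)} = 24 + 6 P$ ($F{\left(P \right)} = 24 + P 6 = 24 + 6 P$)
$T + F{\left(v{\left(11 \right)} \right)} = 36234 + \left(24 + 6 \cdot 11^{2}\right) = 36234 + \left(24 + 6 \cdot 121\right) = 36234 + \left(24 + 726\right) = 36234 + 750 = 36984$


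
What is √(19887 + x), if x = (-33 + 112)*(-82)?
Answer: √13409 ≈ 115.80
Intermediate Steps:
x = -6478 (x = 79*(-82) = -6478)
√(19887 + x) = √(19887 - 6478) = √13409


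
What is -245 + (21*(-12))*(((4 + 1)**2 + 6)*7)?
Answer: -54929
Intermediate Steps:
-245 + (21*(-12))*(((4 + 1)**2 + 6)*7) = -245 - 252*(5**2 + 6)*7 = -245 - 252*(25 + 6)*7 = -245 - 7812*7 = -245 - 252*217 = -245 - 54684 = -54929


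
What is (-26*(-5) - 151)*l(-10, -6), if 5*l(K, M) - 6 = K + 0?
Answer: 84/5 ≈ 16.800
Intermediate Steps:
l(K, M) = 6/5 + K/5 (l(K, M) = 6/5 + (K + 0)/5 = 6/5 + K/5)
(-26*(-5) - 151)*l(-10, -6) = (-26*(-5) - 151)*(6/5 + (1/5)*(-10)) = (130 - 151)*(6/5 - 2) = -21*(-4/5) = 84/5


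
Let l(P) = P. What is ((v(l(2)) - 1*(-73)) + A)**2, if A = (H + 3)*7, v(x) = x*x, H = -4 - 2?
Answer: 3136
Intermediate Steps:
H = -6
v(x) = x**2
A = -21 (A = (-6 + 3)*7 = -3*7 = -21)
((v(l(2)) - 1*(-73)) + A)**2 = ((2**2 - 1*(-73)) - 21)**2 = ((4 + 73) - 21)**2 = (77 - 21)**2 = 56**2 = 3136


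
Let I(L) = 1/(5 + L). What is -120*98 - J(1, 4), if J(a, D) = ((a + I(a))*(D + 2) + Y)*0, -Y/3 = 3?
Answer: -11760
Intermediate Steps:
Y = -9 (Y = -3*3 = -9)
J(a, D) = 0 (J(a, D) = ((a + 1/(5 + a))*(D + 2) - 9)*0 = ((a + 1/(5 + a))*(2 + D) - 9)*0 = ((2 + D)*(a + 1/(5 + a)) - 9)*0 = (-9 + (2 + D)*(a + 1/(5 + a)))*0 = 0)
-120*98 - J(1, 4) = -120*98 - 1*0 = -11760 + 0 = -11760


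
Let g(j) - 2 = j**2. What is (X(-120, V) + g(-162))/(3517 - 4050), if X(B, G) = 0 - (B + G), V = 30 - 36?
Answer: -26372/533 ≈ -49.478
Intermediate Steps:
g(j) = 2 + j**2
V = -6
X(B, G) = -B - G (X(B, G) = 0 + (-B - G) = -B - G)
(X(-120, V) + g(-162))/(3517 - 4050) = ((-1*(-120) - 1*(-6)) + (2 + (-162)**2))/(3517 - 4050) = ((120 + 6) + (2 + 26244))/(-533) = (126 + 26246)*(-1/533) = 26372*(-1/533) = -26372/533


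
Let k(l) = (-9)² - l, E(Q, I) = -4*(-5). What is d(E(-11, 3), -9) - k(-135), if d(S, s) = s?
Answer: -225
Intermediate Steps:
E(Q, I) = 20
k(l) = 81 - l
d(E(-11, 3), -9) - k(-135) = -9 - (81 - 1*(-135)) = -9 - (81 + 135) = -9 - 1*216 = -9 - 216 = -225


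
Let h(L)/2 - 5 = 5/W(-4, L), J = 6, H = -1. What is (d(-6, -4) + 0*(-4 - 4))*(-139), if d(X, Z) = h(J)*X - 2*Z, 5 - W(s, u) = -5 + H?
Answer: 87848/11 ≈ 7986.2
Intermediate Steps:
W(s, u) = 11 (W(s, u) = 5 - (-5 - 1) = 5 - 1*(-6) = 5 + 6 = 11)
h(L) = 120/11 (h(L) = 10 + 2*(5/11) = 10 + 10/11 = 120/11)
d(X, Z) = -2*Z + 120*X/11 (d(X, Z) = 120*X/11 - 2*Z = -2*Z + 120*X/11)
(d(-6, -4) + 0*(-4 - 4))*(-139) = ((-2*(-4) + (120/11)*(-6)) + 0*(-4 - 4))*(-139) = ((8 - 720/11) + 0*(-8))*(-139) = (-632/11 + 0)*(-139) = -632/11*(-139) = 87848/11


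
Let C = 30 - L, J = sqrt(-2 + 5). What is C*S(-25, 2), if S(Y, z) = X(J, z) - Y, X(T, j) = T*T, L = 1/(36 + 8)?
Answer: 9233/11 ≈ 839.36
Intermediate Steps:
L = 1/44 ≈ 0.022727
J = sqrt(3) ≈ 1.7320
C = 1319/44 (C = 30 - 1*1/44 = 30 - 1/44 = 1319/44 ≈ 29.977)
X(T, j) = T**2
S(Y, z) = 3 - Y (S(Y, z) = (sqrt(3))**2 - Y = 3 - Y)
C*S(-25, 2) = 1319*(3 - 1*(-25))/44 = 1319*(3 + 25)/44 = (1319/44)*28 = 9233/11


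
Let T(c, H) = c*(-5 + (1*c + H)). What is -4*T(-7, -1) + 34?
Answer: -330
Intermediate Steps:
T(c, H) = c*(-5 + H + c) (T(c, H) = c*(-5 + (c + H)) = c*(-5 + (H + c)) = c*(-5 + H + c))
-4*T(-7, -1) + 34 = -(-28)*(-5 - 1 - 7) + 34 = -(-28)*(-13) + 34 = -4*91 + 34 = -364 + 34 = -330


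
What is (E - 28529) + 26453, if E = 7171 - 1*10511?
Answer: -5416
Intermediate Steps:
E = -3340 (E = 7171 - 10511 = -3340)
(E - 28529) + 26453 = (-3340 - 28529) + 26453 = -31869 + 26453 = -5416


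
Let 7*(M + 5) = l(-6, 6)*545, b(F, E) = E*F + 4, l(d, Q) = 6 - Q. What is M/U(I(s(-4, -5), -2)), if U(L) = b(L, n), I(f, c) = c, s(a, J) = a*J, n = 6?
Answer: 5/8 ≈ 0.62500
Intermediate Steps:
s(a, J) = J*a
b(F, E) = 4 + E*F
U(L) = 4 + 6*L
M = -5 (M = -5 + ((6 - 1*6)*545)/7 = -5 + ((6 - 6)*545)/7 = -5 + (0*545)/7 = -5 + (⅐)*0 = -5 + 0 = -5)
M/U(I(s(-4, -5), -2)) = -5/(4 + 6*(-2)) = -5/(4 - 12) = -5/(-8) = -5*(-⅛) = 5/8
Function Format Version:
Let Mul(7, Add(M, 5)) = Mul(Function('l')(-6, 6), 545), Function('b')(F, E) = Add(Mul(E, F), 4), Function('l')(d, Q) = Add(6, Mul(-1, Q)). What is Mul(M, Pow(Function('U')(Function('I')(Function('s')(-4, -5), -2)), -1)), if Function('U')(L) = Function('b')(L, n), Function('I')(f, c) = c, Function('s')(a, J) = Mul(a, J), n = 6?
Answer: Rational(5, 8) ≈ 0.62500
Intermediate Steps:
Function('s')(a, J) = Mul(J, a)
Function('b')(F, E) = Add(4, Mul(E, F))
Function('U')(L) = Add(4, Mul(6, L))
M = -5 (M = Add(-5, Mul(Rational(1, 7), Mul(Add(6, Mul(-1, 6)), 545))) = Add(-5, Mul(Rational(1, 7), Mul(Add(6, -6), 545))) = Add(-5, Mul(Rational(1, 7), Mul(0, 545))) = Add(-5, Mul(Rational(1, 7), 0)) = Add(-5, 0) = -5)
Mul(M, Pow(Function('U')(Function('I')(Function('s')(-4, -5), -2)), -1)) = Mul(-5, Pow(Add(4, Mul(6, -2)), -1)) = Mul(-5, Pow(Add(4, -12), -1)) = Mul(-5, Pow(-8, -1)) = Mul(-5, Rational(-1, 8)) = Rational(5, 8)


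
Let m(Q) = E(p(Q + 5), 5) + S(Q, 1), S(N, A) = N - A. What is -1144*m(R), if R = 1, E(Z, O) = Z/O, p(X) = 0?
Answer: 0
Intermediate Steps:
m(Q) = -1 + Q (m(Q) = 0/5 + (Q - 1*1) = 0*(⅕) + (Q - 1) = 0 + (-1 + Q) = -1 + Q)
-1144*m(R) = -1144*(-1 + 1) = -1144*0 = 0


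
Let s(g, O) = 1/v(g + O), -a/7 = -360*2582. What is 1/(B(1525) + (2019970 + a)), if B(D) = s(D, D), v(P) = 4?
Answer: 4/34106441 ≈ 1.1728e-7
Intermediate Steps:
a = 6506640 (a = -(-2520)*2582 = -7*(-929520) = 6506640)
s(g, O) = ¼ (s(g, O) = 1/4 = ¼)
B(D) = ¼
1/(B(1525) + (2019970 + a)) = 1/(¼ + (2019970 + 6506640)) = 1/(¼ + 8526610) = 1/(34106441/4) = 4/34106441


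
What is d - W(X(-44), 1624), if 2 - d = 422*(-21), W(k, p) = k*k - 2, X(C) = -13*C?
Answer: -318318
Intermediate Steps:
W(k, p) = -2 + k² (W(k, p) = k² - 2 = -2 + k²)
d = 8864 (d = 2 - 422*(-21) = 2 - 1*(-8862) = 2 + 8862 = 8864)
d - W(X(-44), 1624) = 8864 - (-2 + (-13*(-44))²) = 8864 - (-2 + 572²) = 8864 - (-2 + 327184) = 8864 - 1*327182 = 8864 - 327182 = -318318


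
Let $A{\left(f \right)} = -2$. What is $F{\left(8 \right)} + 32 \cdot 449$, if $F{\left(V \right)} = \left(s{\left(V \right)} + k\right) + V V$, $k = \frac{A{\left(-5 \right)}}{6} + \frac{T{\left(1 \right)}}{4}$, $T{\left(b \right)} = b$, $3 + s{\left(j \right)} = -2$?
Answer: $\frac{173123}{12} \approx 14427.0$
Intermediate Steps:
$s{\left(j \right)} = -5$ ($s{\left(j \right)} = -3 - 2 = -5$)
$k = - \frac{1}{12}$ ($k = - \frac{2}{6} + 1 \cdot \frac{1}{4} = \left(-2\right) \frac{1}{6} + 1 \cdot \frac{1}{4} = - \frac{1}{3} + \frac{1}{4} = - \frac{1}{12} \approx -0.083333$)
$F{\left(V \right)} = - \frac{61}{12} + V^{2}$ ($F{\left(V \right)} = \left(-5 - \frac{1}{12}\right) + V V = - \frac{61}{12} + V^{2}$)
$F{\left(8 \right)} + 32 \cdot 449 = \left(- \frac{61}{12} + 8^{2}\right) + 32 \cdot 449 = \left(- \frac{61}{12} + 64\right) + 14368 = \frac{707}{12} + 14368 = \frac{173123}{12}$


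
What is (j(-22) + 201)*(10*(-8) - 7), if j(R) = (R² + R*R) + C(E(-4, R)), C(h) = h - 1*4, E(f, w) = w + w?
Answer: -97527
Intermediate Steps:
E(f, w) = 2*w
C(h) = -4 + h (C(h) = h - 4 = -4 + h)
j(R) = -4 + 2*R + 2*R² (j(R) = (R² + R*R) + (-4 + 2*R) = (R² + R²) + (-4 + 2*R) = 2*R² + (-4 + 2*R) = -4 + 2*R + 2*R²)
(j(-22) + 201)*(10*(-8) - 7) = ((-4 + 2*(-22) + 2*(-22)²) + 201)*(10*(-8) - 7) = ((-4 - 44 + 2*484) + 201)*(-80 - 7) = ((-4 - 44 + 968) + 201)*(-87) = (920 + 201)*(-87) = 1121*(-87) = -97527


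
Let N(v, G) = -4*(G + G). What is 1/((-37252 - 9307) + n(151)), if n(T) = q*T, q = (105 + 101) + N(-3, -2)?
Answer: -1/13037 ≈ -7.6705e-5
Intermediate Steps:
N(v, G) = -8*G
q = 222 (q = (105 + 101) - 8*(-2) = 206 + 16 = 222)
n(T) = 222*T
1/((-37252 - 9307) + n(151)) = 1/((-37252 - 9307) + 222*151) = 1/(-46559 + 33522) = 1/(-13037) = -1/13037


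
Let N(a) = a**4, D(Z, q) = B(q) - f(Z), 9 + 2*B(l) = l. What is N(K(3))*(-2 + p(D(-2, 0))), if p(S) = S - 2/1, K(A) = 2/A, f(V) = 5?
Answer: -8/3 ≈ -2.6667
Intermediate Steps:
B(l) = -9/2 + l/2
D(Z, q) = -19/2 + q/2 (D(Z, q) = (-9/2 + q/2) - 1*5 = (-9/2 + q/2) - 5 = -19/2 + q/2)
p(S) = -2 + S (p(S) = S - 2 = -2 + S)
N(K(3))*(-2 + p(D(-2, 0))) = (2/3)**4*(-2 + (-2 + (-19/2 + (1/2)*0))) = (2*(1/3))**4*(-2 + (-2 + (-19/2 + 0))) = (2/3)**4*(-2 + (-2 - 19/2)) = 16*(-2 - 23/2)/81 = (16/81)*(-27/2) = -8/3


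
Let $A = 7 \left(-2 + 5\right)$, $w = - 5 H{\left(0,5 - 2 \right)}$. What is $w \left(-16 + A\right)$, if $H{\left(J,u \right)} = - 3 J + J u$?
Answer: $0$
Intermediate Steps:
$w = 0$ ($w = - 5 \cdot 0 \left(-3 + \left(5 - 2\right)\right) = - 5 \cdot 0 \left(-3 + 3\right) = - 5 \cdot 0 \cdot 0 = \left(-5\right) 0 = 0$)
$A = 21$ ($A = 7 \cdot 3 = 21$)
$w \left(-16 + A\right) = 0 \left(-16 + 21\right) = 0 \cdot 5 = 0$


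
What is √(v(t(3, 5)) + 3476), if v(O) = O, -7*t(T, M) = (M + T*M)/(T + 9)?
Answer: √1532811/21 ≈ 58.956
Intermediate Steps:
t(T, M) = -(M + M*T)/(7*(9 + T)) (t(T, M) = -(M + T*M)/(7*(T + 9)) = -(M + M*T)/(7*(9 + T)))
√(v(t(3, 5)) + 3476) = √(-1*5*(1 + 3)/(63 + 7*3) + 3476) = √(-1*5*4/(63 + 21) + 3476) = √(-1*5*4/84 + 3476) = √(-1*5*1/84*4 + 3476) = √(-5/21 + 3476) = √(72991/21) = √1532811/21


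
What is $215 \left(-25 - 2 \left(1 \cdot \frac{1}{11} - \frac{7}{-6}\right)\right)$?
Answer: $- \frac{195220}{33} \approx -5915.8$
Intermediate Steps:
$215 \left(-25 - 2 \left(1 \cdot \frac{1}{11} - \frac{7}{-6}\right)\right) = 215 \left(-25 - 2 \left(1 \cdot \frac{1}{11} - - \frac{7}{6}\right)\right) = 215 \left(-25 - 2 \left(\frac{1}{11} + \frac{7}{6}\right)\right) = 215 \left(-25 - \frac{83}{33}\right) = 215 \left(- \frac{908}{33}\right) = - \frac{195220}{33}$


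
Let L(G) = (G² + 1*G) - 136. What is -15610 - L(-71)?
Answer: -20444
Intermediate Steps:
L(G) = -136 + G + G² (L(G) = (G² + G) - 136 = (G + G²) - 136 = -136 + G + G²)
-15610 - L(-71) = -15610 - (-136 - 71 + (-71)²) = -15610 - (-136 - 71 + 5041) = -15610 - 1*4834 = -15610 - 4834 = -20444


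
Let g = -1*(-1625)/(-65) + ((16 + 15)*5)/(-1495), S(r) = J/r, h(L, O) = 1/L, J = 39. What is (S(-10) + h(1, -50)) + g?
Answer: -83731/2990 ≈ -28.004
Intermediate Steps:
S(r) = 39/r
g = -7506/299 (g = 1625*(-1/65) + (31*5)*(-1/1495) = -25 + 155*(-1/1495) = -25 - 31/299 = -7506/299 ≈ -25.104)
(S(-10) + h(1, -50)) + g = (39/(-10) + 1/1) - 7506/299 = (39*(-⅒) + 1) - 7506/299 = (-39/10 + 1) - 7506/299 = -29/10 - 7506/299 = -83731/2990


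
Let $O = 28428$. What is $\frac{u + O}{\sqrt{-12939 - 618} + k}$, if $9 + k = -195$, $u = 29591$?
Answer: $- \frac{3945292}{18391} - \frac{58019 i \sqrt{13557}}{55173} \approx -214.52 - 122.44 i$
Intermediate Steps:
$k = -204$ ($k = -9 - 195 = -204$)
$\frac{u + O}{\sqrt{-12939 - 618} + k} = \frac{29591 + 28428}{\sqrt{-12939 - 618} - 204} = \frac{58019}{\sqrt{-13557} - 204} = \frac{58019}{i \sqrt{13557} - 204} = \frac{58019}{-204 + i \sqrt{13557}}$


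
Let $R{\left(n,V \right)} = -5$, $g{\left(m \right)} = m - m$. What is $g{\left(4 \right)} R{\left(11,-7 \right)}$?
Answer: $0$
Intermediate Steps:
$g{\left(m \right)} = 0$
$g{\left(4 \right)} R{\left(11,-7 \right)} = 0 \left(-5\right) = 0$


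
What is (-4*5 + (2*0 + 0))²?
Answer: 400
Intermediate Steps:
(-4*5 + (2*0 + 0))² = (-20 + (0 + 0))² = (-20 + 0)² = (-20)² = 400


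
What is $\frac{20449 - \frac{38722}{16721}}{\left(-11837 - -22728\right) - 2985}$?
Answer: $\frac{5102821}{1973078} \approx 2.5862$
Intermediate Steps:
$\frac{20449 - \frac{38722}{16721}}{\left(-11837 - -22728\right) - 2985} = \frac{20449 - \frac{38722}{16721}}{\left(-11837 + 22728\right) - 2985} = \frac{20449 - \frac{38722}{16721}}{10891 - 2985} = \frac{341889007}{16721 \cdot 7906} = \frac{341889007}{16721} \cdot \frac{1}{7906} = \frac{5102821}{1973078}$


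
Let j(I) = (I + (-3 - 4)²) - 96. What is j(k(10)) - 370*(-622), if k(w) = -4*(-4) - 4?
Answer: 230105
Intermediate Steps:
k(w) = 12 (k(w) = 16 - 4 = 12)
j(I) = -47 + I (j(I) = (I + (-7)²) - 96 = (I + 49) - 96 = (49 + I) - 96 = -47 + I)
j(k(10)) - 370*(-622) = (-47 + 12) - 370*(-622) = -35 + 230140 = 230105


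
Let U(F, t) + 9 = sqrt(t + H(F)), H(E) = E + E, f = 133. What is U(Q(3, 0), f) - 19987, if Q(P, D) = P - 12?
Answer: -19996 + sqrt(115) ≈ -19985.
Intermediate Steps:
H(E) = 2*E
Q(P, D) = -12 + P
U(F, t) = -9 + sqrt(t + 2*F)
U(Q(3, 0), f) - 19987 = (-9 + sqrt(133 + 2*(-12 + 3))) - 19987 = (-9 + sqrt(133 + 2*(-9))) - 19987 = (-9 + sqrt(133 - 18)) - 19987 = (-9 + sqrt(115)) - 19987 = -19996 + sqrt(115)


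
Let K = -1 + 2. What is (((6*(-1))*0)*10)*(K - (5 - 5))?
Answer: 0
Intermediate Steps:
K = 1
(((6*(-1))*0)*10)*(K - (5 - 5)) = (((6*(-1))*0)*10)*(1 - (5 - 5)) = (-6*0*10)*(1 - 1*0) = (0*10)*(1 + 0) = 0*1 = 0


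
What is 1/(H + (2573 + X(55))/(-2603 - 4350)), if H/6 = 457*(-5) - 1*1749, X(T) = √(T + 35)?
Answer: -234028224941/5664505760042027 + 20859*√10/28322528800210135 ≈ -4.1315e-5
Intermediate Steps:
X(T) = √(35 + T)
H = -24204 (H = 6*(457*(-5) - 1*1749) = 6*(-2285 - 1749) = 6*(-4034) = -24204)
1/(H + (2573 + X(55))/(-2603 - 4350)) = 1/(-24204 + (2573 + √(35 + 55))/(-2603 - 4350)) = 1/(-24204 + (2573 + √90)/(-6953)) = 1/(-24204 + (2573 + 3*√10)*(-1/6953)) = 1/(-24204 + (-2573/6953 - 3*√10/6953)) = 1/(-168292985/6953 - 3*√10/6953)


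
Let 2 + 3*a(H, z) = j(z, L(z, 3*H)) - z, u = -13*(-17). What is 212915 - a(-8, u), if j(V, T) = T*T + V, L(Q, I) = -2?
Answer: 638743/3 ≈ 2.1291e+5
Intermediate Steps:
u = 221
j(V, T) = V + T² (j(V, T) = T² + V = V + T²)
a(H, z) = ⅔ (a(H, z) = -⅔ + ((z + (-2)²) - z)/3 = -⅔ + ((z + 4) - z)/3 = -⅔ + ((4 + z) - z)/3 = -⅔ + (⅓)*4 = -⅔ + 4/3 = ⅔)
212915 - a(-8, u) = 212915 - 1*⅔ = 212915 - ⅔ = 638743/3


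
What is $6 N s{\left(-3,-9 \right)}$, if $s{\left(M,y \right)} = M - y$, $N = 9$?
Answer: $324$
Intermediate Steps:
$6 N s{\left(-3,-9 \right)} = 6 \cdot 9 \left(-3 - -9\right) = 54 \left(-3 + 9\right) = 54 \cdot 6 = 324$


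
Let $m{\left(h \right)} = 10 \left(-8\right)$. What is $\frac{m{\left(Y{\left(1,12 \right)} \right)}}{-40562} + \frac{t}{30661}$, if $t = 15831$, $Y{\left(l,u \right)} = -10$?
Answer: $\frac{322294951}{621835741} \approx 0.5183$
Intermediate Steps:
$m{\left(h \right)} = -80$
$\frac{m{\left(Y{\left(1,12 \right)} \right)}}{-40562} + \frac{t}{30661} = - \frac{80}{-40562} + \frac{15831}{30661} = \left(-80\right) \left(- \frac{1}{40562}\right) + 15831 \cdot \frac{1}{30661} = \frac{40}{20281} + \frac{15831}{30661} = \frac{322294951}{621835741}$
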